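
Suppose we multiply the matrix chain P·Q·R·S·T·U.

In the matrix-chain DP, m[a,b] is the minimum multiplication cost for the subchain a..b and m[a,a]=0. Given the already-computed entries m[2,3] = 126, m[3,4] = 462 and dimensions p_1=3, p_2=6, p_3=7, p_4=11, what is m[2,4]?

357

m[2,4] = min over k∈[2,3] of m[2,k]+m[k+1,4]+p_{1}·p_k·p_{4}.
k=2: 0 + 462 + 3·6·11 = 660; k=3: 126 + 0 + 3·7·11 = 357.
Minimum: 357 at k=3.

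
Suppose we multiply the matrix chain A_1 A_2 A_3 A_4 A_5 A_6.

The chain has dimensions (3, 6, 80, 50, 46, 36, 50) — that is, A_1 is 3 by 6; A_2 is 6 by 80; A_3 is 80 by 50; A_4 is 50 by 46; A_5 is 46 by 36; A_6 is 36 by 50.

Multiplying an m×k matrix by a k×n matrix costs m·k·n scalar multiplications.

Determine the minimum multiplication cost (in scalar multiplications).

30708

Adjacent pairs: A_1A_2 = 3·6·80 = 1440; A_2A_3 = 6·80·50 = 24000; A_3A_4 = 80·50·46 = 184000; A_4A_5 = 50·46·36 = 82800; A_5A_6 = 46·36·50 = 82800.
Length 3: A_1..A_3: k=1: 0+24000+3·6·50=24900; k=2: 1440+0+3·80·50=13440 → min 13440 | A_2..A_4: k=2: 0+184000+6·80·46=206080; k=3: 24000+0+6·50·46=37800 → min 37800 | A_3..A_5: k=3: 0+82800+80·50·36=226800; k=4: 184000+0+80·46·36=316480 → min 226800 | A_4..A_6: k=4: 0+82800+50·46·50=197800; k=5: 82800+0+50·36·50=172800 → min 172800.
Length 4: A_1..A_4: k=1: 0+37800+3·6·46=38628; k=2: 1440+184000+3·80·46=196480; k=3: 13440+0+3·50·46=20340 → min 20340 | A_2..A_5: k=2: 0+226800+6·80·36=244080; k=3: 24000+82800+6·50·36=117600; k=4: 37800+0+6·46·36=47736 → min 47736 | A_3..A_6: k=3: 0+172800+80·50·50=372800; k=4: 184000+82800+80·46·50=450800; k=5: 226800+0+80·36·50=370800 → min 370800.
Length 5: A_1..A_5: k=1: 0+47736+3·6·36=48384; k=2: 1440+226800+3·80·36=236880; k=3: 13440+82800+3·50·36=101640; k=4: 20340+0+3·46·36=25308 → min 25308 | A_2..A_6: k=2: 0+370800+6·80·50=394800; k=3: 24000+172800+6·50·50=211800; k=4: 37800+82800+6·46·50=134400; k=5: 47736+0+6·36·50=58536 → min 58536.
Length 6: A_1..A_6: k=1: 0+58536+3·6·50=59436; k=2: 1440+370800+3·80·50=384240; k=3: 13440+172800+3·50·50=193740; k=4: 20340+82800+3·46·50=110040; k=5: 25308+0+3·36·50=30708 → min 30708.
Optimal order: (((((A_1 A_2) A_3) A_4) A_5) A_6) with cost 30708.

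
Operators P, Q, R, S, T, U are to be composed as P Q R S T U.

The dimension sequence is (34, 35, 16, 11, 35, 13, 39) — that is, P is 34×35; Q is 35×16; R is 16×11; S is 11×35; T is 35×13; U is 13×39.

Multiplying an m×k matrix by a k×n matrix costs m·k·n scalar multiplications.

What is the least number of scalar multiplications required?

Adjacent pairs: PQ = 34·35·16 = 19040; QR = 35·16·11 = 6160; RS = 16·11·35 = 6160; ST = 11·35·13 = 5005; TU = 35·13·39 = 17745.
Length 3: P..R: k=1: 0+6160+34·35·11=19250; k=2: 19040+0+34·16·11=25024 → min 19250 | Q..S: k=2: 0+6160+35·16·35=25760; k=3: 6160+0+35·11·35=19635 → min 19635 | R..T: k=3: 0+5005+16·11·13=7293; k=4: 6160+0+16·35·13=13440 → min 7293 | S..U: k=4: 0+17745+11·35·39=32760; k=5: 5005+0+11·13·39=10582 → min 10582.
Length 4: P..S: k=1: 0+19635+34·35·35=61285; k=2: 19040+6160+34·16·35=44240; k=3: 19250+0+34·11·35=32340 → min 32340 | Q..T: k=2: 0+7293+35·16·13=14573; k=3: 6160+5005+35·11·13=16170; k=4: 19635+0+35·35·13=35560 → min 14573 | R..U: k=3: 0+10582+16·11·39=17446; k=4: 6160+17745+16·35·39=45745; k=5: 7293+0+16·13·39=15405 → min 15405.
Length 5: P..T: k=1: 0+14573+34·35·13=30043; k=2: 19040+7293+34·16·13=33405; k=3: 19250+5005+34·11·13=29117; k=4: 32340+0+34·35·13=47810 → min 29117 | Q..U: k=2: 0+15405+35·16·39=37245; k=3: 6160+10582+35·11·39=31757; k=4: 19635+17745+35·35·39=85155; k=5: 14573+0+35·13·39=32318 → min 31757.
Length 6: P..U: k=1: 0+31757+34·35·39=78167; k=2: 19040+15405+34·16·39=55661; k=3: 19250+10582+34·11·39=44418; k=4: 32340+17745+34·35·39=96495; k=5: 29117+0+34·13·39=46355 → min 44418.
Optimal order: ((P (Q R)) ((S T) U)) with cost 44418.

44418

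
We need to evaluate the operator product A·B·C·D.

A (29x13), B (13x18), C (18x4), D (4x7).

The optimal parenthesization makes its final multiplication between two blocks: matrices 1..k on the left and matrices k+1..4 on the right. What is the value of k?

3

Adjacent pairs: AB = 29·13·18 = 6786; BC = 13·18·4 = 936; CD = 18·4·7 = 504.
Length 3: A..C: k=1: 0+936+29·13·4=2444; k=2: 6786+0+29·18·4=8874 → min 2444 | B..D: k=2: 0+504+13·18·7=2142; k=3: 936+0+13·4·7=1300 → min 1300.
Top-level splits: k=1: (A..A)·(B..D) → 0+1300+29·13·7 = 3939; k=2: (A..B)·(C..D) → 6786+504+29·18·7 = 10944; k=3: (A..C)·(D..D) → 2444+0+29·4·7 = 3256.
Best split is after C, i.e. k = 3.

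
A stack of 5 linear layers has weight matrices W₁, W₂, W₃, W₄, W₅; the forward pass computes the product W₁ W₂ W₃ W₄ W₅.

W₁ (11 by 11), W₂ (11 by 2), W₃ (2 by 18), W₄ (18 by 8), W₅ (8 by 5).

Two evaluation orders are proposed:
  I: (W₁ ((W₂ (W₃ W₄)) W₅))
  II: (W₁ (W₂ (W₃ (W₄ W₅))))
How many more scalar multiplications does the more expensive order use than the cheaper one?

Order I = (W₁ ((W₂ (W₃ W₄)) W₅)): (W₃ W₄): 2×18 by 18×8 → 2×8, cost 2·18·8 = 288; (W₂ (W₃ W₄)): 11×2 by 2×8 → 11×8, cost 11·2·8 = 176; cumulative 464; ((W₂ (W₃ W₄)) W₅): 11×8 by 8×5 → 11×5, cost 11·8·5 = 440; cumulative 904; (W₁ ((W₂ (W₃ W₄)) W₅)): 11×11 by 11×5 → 11×5, cost 11·11·5 = 605; cumulative 1509. Total 1509.
Order II = (W₁ (W₂ (W₃ (W₄ W₅)))): (W₄ W₅): 18×8 by 8×5 → 18×5, cost 18·8·5 = 720; (W₃ (W₄ W₅)): 2×18 by 18×5 → 2×5, cost 2·18·5 = 180; cumulative 900; (W₂ (W₃ (W₄ W₅))): 11×2 by 2×5 → 11×5, cost 11·2·5 = 110; cumulative 1010; (W₁ (W₂ (W₃ (W₄ W₅)))): 11×11 by 11×5 → 11×5, cost 11·11·5 = 605; cumulative 1615. Total 1615.
Difference: |1509 − 1615| = 106.

106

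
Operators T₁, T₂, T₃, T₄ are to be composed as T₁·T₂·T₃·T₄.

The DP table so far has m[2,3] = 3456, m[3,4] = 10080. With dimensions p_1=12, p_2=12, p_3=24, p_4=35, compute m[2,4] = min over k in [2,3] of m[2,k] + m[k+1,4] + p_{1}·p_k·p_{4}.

13536

m[2,4] = min over k∈[2,3] of m[2,k]+m[k+1,4]+p_{1}·p_k·p_{4}.
k=2: 0 + 10080 + 12·12·35 = 15120; k=3: 3456 + 0 + 12·24·35 = 13536.
Minimum: 13536 at k=3.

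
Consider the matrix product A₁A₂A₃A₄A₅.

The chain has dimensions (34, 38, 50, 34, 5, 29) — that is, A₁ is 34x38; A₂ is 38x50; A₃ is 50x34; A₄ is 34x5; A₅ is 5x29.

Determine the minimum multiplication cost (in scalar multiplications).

Adjacent pairs: A₁A₂ = 34·38·50 = 64600; A₂A₃ = 38·50·34 = 64600; A₃A₄ = 50·34·5 = 8500; A₄A₅ = 34·5·29 = 4930.
Length 3: A₁..A₃: k=1: 0+64600+34·38·34=108528; k=2: 64600+0+34·50·34=122400 → min 108528 | A₂..A₄: k=2: 0+8500+38·50·5=18000; k=3: 64600+0+38·34·5=71060 → min 18000 | A₃..A₅: k=3: 0+4930+50·34·29=54230; k=4: 8500+0+50·5·29=15750 → min 15750.
Length 4: A₁..A₄: k=1: 0+18000+34·38·5=24460; k=2: 64600+8500+34·50·5=81600; k=3: 108528+0+34·34·5=114308 → min 24460 | A₂..A₅: k=2: 0+15750+38·50·29=70850; k=3: 64600+4930+38·34·29=106998; k=4: 18000+0+38·5·29=23510 → min 23510.
Length 5: A₁..A₅: k=1: 0+23510+34·38·29=60978; k=2: 64600+15750+34·50·29=129650; k=3: 108528+4930+34·34·29=146982; k=4: 24460+0+34·5·29=29390 → min 29390.
Optimal order: ((A₁(A₂(A₃A₄)))A₅) with cost 29390.

29390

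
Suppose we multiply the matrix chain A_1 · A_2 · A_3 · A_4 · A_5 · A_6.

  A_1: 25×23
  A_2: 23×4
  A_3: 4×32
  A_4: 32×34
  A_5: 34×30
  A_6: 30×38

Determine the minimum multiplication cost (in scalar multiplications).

19092

Adjacent pairs: A_1A_2 = 25·23·4 = 2300; A_2A_3 = 23·4·32 = 2944; A_3A_4 = 4·32·34 = 4352; A_4A_5 = 32·34·30 = 32640; A_5A_6 = 34·30·38 = 38760.
Length 3: A_1..A_3: k=1: 0+2944+25·23·32=21344; k=2: 2300+0+25·4·32=5500 → min 5500 | A_2..A_4: k=2: 0+4352+23·4·34=7480; k=3: 2944+0+23·32·34=27968 → min 7480 | A_3..A_5: k=3: 0+32640+4·32·30=36480; k=4: 4352+0+4·34·30=8432 → min 8432 | A_4..A_6: k=4: 0+38760+32·34·38=80104; k=5: 32640+0+32·30·38=69120 → min 69120.
Length 4: A_1..A_4: k=1: 0+7480+25·23·34=27030; k=2: 2300+4352+25·4·34=10052; k=3: 5500+0+25·32·34=32700 → min 10052 | A_2..A_5: k=2: 0+8432+23·4·30=11192; k=3: 2944+32640+23·32·30=57664; k=4: 7480+0+23·34·30=30940 → min 11192 | A_3..A_6: k=3: 0+69120+4·32·38=73984; k=4: 4352+38760+4·34·38=48280; k=5: 8432+0+4·30·38=12992 → min 12992.
Length 5: A_1..A_5: k=1: 0+11192+25·23·30=28442; k=2: 2300+8432+25·4·30=13732; k=3: 5500+32640+25·32·30=62140; k=4: 10052+0+25·34·30=35552 → min 13732 | A_2..A_6: k=2: 0+12992+23·4·38=16488; k=3: 2944+69120+23·32·38=100032; k=4: 7480+38760+23·34·38=75956; k=5: 11192+0+23·30·38=37412 → min 16488.
Length 6: A_1..A_6: k=1: 0+16488+25·23·38=38338; k=2: 2300+12992+25·4·38=19092; k=3: 5500+69120+25·32·38=105020; k=4: 10052+38760+25·34·38=81112; k=5: 13732+0+25·30·38=42232 → min 19092.
Optimal order: ((A_1 · A_2) · (((A_3 · A_4) · A_5) · A_6)) with cost 19092.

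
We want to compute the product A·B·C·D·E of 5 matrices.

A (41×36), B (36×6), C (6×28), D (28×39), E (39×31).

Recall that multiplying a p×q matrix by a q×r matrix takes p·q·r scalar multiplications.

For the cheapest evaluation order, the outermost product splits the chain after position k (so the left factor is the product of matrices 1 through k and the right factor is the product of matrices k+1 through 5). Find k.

Adjacent pairs: AB = 41·36·6 = 8856; BC = 36·6·28 = 6048; CD = 6·28·39 = 6552; DE = 28·39·31 = 33852.
Length 3: A..C: k=1: 0+6048+41·36·28=47376; k=2: 8856+0+41·6·28=15744 → min 15744 | B..D: k=2: 0+6552+36·6·39=14976; k=3: 6048+0+36·28·39=45360 → min 14976 | C..E: k=3: 0+33852+6·28·31=39060; k=4: 6552+0+6·39·31=13806 → min 13806.
Length 4: A..D: k=1: 0+14976+41·36·39=72540; k=2: 8856+6552+41·6·39=25002; k=3: 15744+0+41·28·39=60516 → min 25002 | B..E: k=2: 0+13806+36·6·31=20502; k=3: 6048+33852+36·28·31=71148; k=4: 14976+0+36·39·31=58500 → min 20502.
Top-level splits: k=1: (A..A)·(B..E) → 0+20502+41·36·31 = 66258; k=2: (A..B)·(C..E) → 8856+13806+41·6·31 = 30288; k=3: (A..C)·(D..E) → 15744+33852+41·28·31 = 85184; k=4: (A..D)·(E..E) → 25002+0+41·39·31 = 74571.
Best split is after B, i.e. k = 2.

2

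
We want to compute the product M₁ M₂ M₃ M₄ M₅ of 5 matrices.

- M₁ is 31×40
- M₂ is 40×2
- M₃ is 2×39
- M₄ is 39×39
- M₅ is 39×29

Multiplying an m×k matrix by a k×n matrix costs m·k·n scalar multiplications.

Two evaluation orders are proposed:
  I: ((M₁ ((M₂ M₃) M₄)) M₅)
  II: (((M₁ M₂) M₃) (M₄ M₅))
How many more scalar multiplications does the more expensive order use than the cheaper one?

Order I = ((M₁ ((M₂ M₃) M₄)) M₅): (M₂ M₃): 40×2 by 2×39 → 40×39, cost 40·2·39 = 3120; ((M₂ M₃) M₄): 40×39 by 39×39 → 40×39, cost 40·39·39 = 60840; cumulative 63960; (M₁ ((M₂ M₃) M₄)): 31×40 by 40×39 → 31×39, cost 31·40·39 = 48360; cumulative 112320; ((M₁ ((M₂ M₃) M₄)) M₅): 31×39 by 39×29 → 31×29, cost 31·39·29 = 35061; cumulative 147381. Total 147381.
Order II = (((M₁ M₂) M₃) (M₄ M₅)): (M₁ M₂): 31×40 by 40×2 → 31×2, cost 31·40·2 = 2480; ((M₁ M₂) M₃): 31×2 by 2×39 → 31×39, cost 31·2·39 = 2418; cumulative 4898; (M₄ M₅): 39×39 by 39×29 → 39×29, cost 39·39·29 = 44109; (((M₁ M₂) M₃) (M₄ M₅)): 31×39 by 39×29 → 31×29, cost 31·39·29 = 35061; cumulative 84068. Total 84068.
Difference: |147381 − 84068| = 63313.

63313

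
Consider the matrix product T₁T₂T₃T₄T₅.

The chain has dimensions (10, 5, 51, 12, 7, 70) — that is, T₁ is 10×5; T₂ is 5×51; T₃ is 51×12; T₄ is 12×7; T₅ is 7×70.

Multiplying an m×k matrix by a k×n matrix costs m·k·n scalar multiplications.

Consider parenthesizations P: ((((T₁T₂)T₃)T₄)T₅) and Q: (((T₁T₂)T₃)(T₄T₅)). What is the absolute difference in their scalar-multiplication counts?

Order P = ((((T₁T₂)T₃)T₄)T₅): (T₁T₂): 10×5 by 5×51 → 10×51, cost 10·5·51 = 2550; ((T₁T₂)T₃): 10×51 by 51×12 → 10×12, cost 10·51·12 = 6120; cumulative 8670; (((T₁T₂)T₃)T₄): 10×12 by 12×7 → 10×7, cost 10·12·7 = 840; cumulative 9510; ((((T₁T₂)T₃)T₄)T₅): 10×7 by 7×70 → 10×70, cost 10·7·70 = 4900; cumulative 14410. Total 14410.
Order Q = (((T₁T₂)T₃)(T₄T₅)): (T₁T₂): 10×5 by 5×51 → 10×51, cost 10·5·51 = 2550; ((T₁T₂)T₃): 10×51 by 51×12 → 10×12, cost 10·51·12 = 6120; cumulative 8670; (T₄T₅): 12×7 by 7×70 → 12×70, cost 12·7·70 = 5880; (((T₁T₂)T₃)(T₄T₅)): 10×12 by 12×70 → 10×70, cost 10·12·70 = 8400; cumulative 22950. Total 22950.
Difference: |14410 − 22950| = 8540.

8540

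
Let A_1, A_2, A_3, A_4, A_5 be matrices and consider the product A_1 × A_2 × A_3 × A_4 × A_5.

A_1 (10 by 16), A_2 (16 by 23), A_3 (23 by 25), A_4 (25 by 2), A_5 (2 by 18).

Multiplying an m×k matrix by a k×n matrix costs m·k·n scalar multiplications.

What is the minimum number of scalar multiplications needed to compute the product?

Adjacent pairs: A_1A_2 = 10·16·23 = 3680; A_2A_3 = 16·23·25 = 9200; A_3A_4 = 23·25·2 = 1150; A_4A_5 = 25·2·18 = 900.
Length 3: A_1..A_3: k=1: 0+9200+10·16·25=13200; k=2: 3680+0+10·23·25=9430 → min 9430 | A_2..A_4: k=2: 0+1150+16·23·2=1886; k=3: 9200+0+16·25·2=10000 → min 1886 | A_3..A_5: k=3: 0+900+23·25·18=11250; k=4: 1150+0+23·2·18=1978 → min 1978.
Length 4: A_1..A_4: k=1: 0+1886+10·16·2=2206; k=2: 3680+1150+10·23·2=5290; k=3: 9430+0+10·25·2=9930 → min 2206 | A_2..A_5: k=2: 0+1978+16·23·18=8602; k=3: 9200+900+16·25·18=17300; k=4: 1886+0+16·2·18=2462 → min 2462.
Length 5: A_1..A_5: k=1: 0+2462+10·16·18=5342; k=2: 3680+1978+10·23·18=9798; k=3: 9430+900+10·25·18=14830; k=4: 2206+0+10·2·18=2566 → min 2566.
Optimal order: ((A_1 × (A_2 × (A_3 × A_4))) × A_5) with cost 2566.

2566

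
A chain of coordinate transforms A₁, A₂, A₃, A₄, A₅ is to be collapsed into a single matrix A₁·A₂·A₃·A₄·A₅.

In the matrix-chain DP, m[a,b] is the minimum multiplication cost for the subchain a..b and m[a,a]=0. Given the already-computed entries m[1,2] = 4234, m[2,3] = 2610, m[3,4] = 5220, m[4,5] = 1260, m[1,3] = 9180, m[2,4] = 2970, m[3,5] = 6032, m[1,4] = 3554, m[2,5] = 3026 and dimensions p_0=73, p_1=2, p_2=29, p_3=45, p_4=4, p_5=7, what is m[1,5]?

4048

m[1,5] = min over k∈[1,4] of m[1,k]+m[k+1,5]+p_{0}·p_k·p_{5}.
k=1: 0 + 3026 + 73·2·7 = 4048; k=2: 4234 + 6032 + 73·29·7 = 25085; k=3: 9180 + 1260 + 73·45·7 = 33435; k=4: 3554 + 0 + 73·4·7 = 5598.
Minimum: 4048 at k=1.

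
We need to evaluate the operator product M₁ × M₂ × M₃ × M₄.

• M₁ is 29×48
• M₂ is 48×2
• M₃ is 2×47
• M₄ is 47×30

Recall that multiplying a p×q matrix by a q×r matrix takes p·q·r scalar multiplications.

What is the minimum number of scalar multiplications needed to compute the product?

Adjacent pairs: M₁M₂ = 29·48·2 = 2784; M₂M₃ = 48·2·47 = 4512; M₃M₄ = 2·47·30 = 2820.
Length 3: M₁..M₃: k=1: 0+4512+29·48·47=69936; k=2: 2784+0+29·2·47=5510 → min 5510 | M₂..M₄: k=2: 0+2820+48·2·30=5700; k=3: 4512+0+48·47·30=72192 → min 5700.
Length 4: M₁..M₄: k=1: 0+5700+29·48·30=47460; k=2: 2784+2820+29·2·30=7344; k=3: 5510+0+29·47·30=46400 → min 7344.
Optimal order: ((M₁ × M₂) × (M₃ × M₄)) with cost 7344.

7344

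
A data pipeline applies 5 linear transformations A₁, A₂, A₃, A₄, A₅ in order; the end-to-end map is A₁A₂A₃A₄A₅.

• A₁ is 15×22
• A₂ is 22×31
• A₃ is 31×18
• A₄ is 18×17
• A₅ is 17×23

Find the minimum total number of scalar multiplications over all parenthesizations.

Adjacent pairs: A₁A₂ = 15·22·31 = 10230; A₂A₃ = 22·31·18 = 12276; A₃A₄ = 31·18·17 = 9486; A₄A₅ = 18·17·23 = 7038.
Length 3: A₁..A₃: k=1: 0+12276+15·22·18=18216; k=2: 10230+0+15·31·18=18600 → min 18216 | A₂..A₄: k=2: 0+9486+22·31·17=21080; k=3: 12276+0+22·18·17=19008 → min 19008 | A₃..A₅: k=3: 0+7038+31·18·23=19872; k=4: 9486+0+31·17·23=21607 → min 19872.
Length 4: A₁..A₄: k=1: 0+19008+15·22·17=24618; k=2: 10230+9486+15·31·17=27621; k=3: 18216+0+15·18·17=22806 → min 22806 | A₂..A₅: k=2: 0+19872+22·31·23=35558; k=3: 12276+7038+22·18·23=28422; k=4: 19008+0+22·17·23=27610 → min 27610.
Length 5: A₁..A₅: k=1: 0+27610+15·22·23=35200; k=2: 10230+19872+15·31·23=40797; k=3: 18216+7038+15·18·23=31464; k=4: 22806+0+15·17·23=28671 → min 28671.
Optimal order: (((A₁(A₂A₃))A₄)A₅) with cost 28671.

28671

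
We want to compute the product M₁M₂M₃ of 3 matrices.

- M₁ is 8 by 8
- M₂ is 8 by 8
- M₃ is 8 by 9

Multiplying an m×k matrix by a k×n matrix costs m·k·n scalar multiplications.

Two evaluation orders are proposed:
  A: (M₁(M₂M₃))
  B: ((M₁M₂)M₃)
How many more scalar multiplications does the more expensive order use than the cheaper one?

Order A = (M₁(M₂M₃)): (M₂M₃): 8×8 by 8×9 → 8×9, cost 8·8·9 = 576; (M₁(M₂M₃)): 8×8 by 8×9 → 8×9, cost 8·8·9 = 576; cumulative 1152. Total 1152.
Order B = ((M₁M₂)M₃): (M₁M₂): 8×8 by 8×8 → 8×8, cost 8·8·8 = 512; ((M₁M₂)M₃): 8×8 by 8×9 → 8×9, cost 8·8·9 = 576; cumulative 1088. Total 1088.
Difference: |1152 − 1088| = 64.

64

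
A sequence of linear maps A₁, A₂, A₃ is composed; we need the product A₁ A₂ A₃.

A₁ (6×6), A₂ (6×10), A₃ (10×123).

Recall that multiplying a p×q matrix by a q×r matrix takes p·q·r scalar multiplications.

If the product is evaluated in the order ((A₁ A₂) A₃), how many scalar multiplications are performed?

7740

(A₁ A₂): 6×6 by 6×10 → 6×10, cost 6·6·10 = 360
((A₁ A₂) A₃): 6×10 by 10×123 → 6×123, cost 6·10·123 = 7380; cumulative 7740
Total: 7740 scalar multiplications.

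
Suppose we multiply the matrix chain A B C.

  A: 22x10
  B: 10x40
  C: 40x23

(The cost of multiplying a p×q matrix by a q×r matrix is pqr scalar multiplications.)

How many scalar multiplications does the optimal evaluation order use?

Order (A (B C)): (B C): 10×40 by 40×23 → 10×23, cost 10·40·23 = 9200; (A (B C)): 22×10 by 10×23 → 22×23, cost 22·10·23 = 5060; cumulative 14260. Total 14260.
Order ((A B) C): (A B): 22×10 by 10×40 → 22×40, cost 22·10·40 = 8800; ((A B) C): 22×40 by 40×23 → 22×23, cost 22·40·23 = 20240; cumulative 29040. Total 29040.
Minimum: 14260.

14260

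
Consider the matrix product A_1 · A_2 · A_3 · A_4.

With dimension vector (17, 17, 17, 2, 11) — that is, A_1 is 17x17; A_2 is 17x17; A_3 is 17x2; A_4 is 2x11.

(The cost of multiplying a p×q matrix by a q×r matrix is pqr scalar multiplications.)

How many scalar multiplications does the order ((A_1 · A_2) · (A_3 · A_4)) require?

8466

(A_1 · A_2): 17×17 by 17×17 → 17×17, cost 17·17·17 = 4913
(A_3 · A_4): 17×2 by 2×11 → 17×11, cost 17·2·11 = 374
((A_1 · A_2) · (A_3 · A_4)): 17×17 by 17×11 → 17×11, cost 17·17·11 = 3179; cumulative 8466
Total: 8466 scalar multiplications.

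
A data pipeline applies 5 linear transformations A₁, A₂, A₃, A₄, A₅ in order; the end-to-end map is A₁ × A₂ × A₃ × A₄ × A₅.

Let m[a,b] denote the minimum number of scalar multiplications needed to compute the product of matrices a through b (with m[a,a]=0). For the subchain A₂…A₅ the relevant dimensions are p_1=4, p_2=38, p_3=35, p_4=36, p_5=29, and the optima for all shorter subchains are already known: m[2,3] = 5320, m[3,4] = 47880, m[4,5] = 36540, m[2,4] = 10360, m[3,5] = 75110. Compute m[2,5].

m[2,5] = min over k∈[2,4] of m[2,k]+m[k+1,5]+p_{1}·p_k·p_{5}.
k=2: 0 + 75110 + 4·38·29 = 79518; k=3: 5320 + 36540 + 4·35·29 = 45920; k=4: 10360 + 0 + 4·36·29 = 14536.
Minimum: 14536 at k=4.

14536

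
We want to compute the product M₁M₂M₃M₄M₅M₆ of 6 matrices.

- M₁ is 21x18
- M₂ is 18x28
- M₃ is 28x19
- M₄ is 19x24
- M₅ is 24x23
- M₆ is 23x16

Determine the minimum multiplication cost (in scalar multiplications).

37224

Adjacent pairs: M₁M₂ = 21·18·28 = 10584; M₂M₃ = 18·28·19 = 9576; M₃M₄ = 28·19·24 = 12768; M₄M₅ = 19·24·23 = 10488; M₅M₆ = 24·23·16 = 8832.
Length 3: M₁..M₃: k=1: 0+9576+21·18·19=16758; k=2: 10584+0+21·28·19=21756 → min 16758 | M₂..M₄: k=2: 0+12768+18·28·24=24864; k=3: 9576+0+18·19·24=17784 → min 17784 | M₃..M₅: k=3: 0+10488+28·19·23=22724; k=4: 12768+0+28·24·23=28224 → min 22724 | M₄..M₆: k=4: 0+8832+19·24·16=16128; k=5: 10488+0+19·23·16=17480 → min 16128.
Length 4: M₁..M₄: k=1: 0+17784+21·18·24=26856; k=2: 10584+12768+21·28·24=37464; k=3: 16758+0+21·19·24=26334 → min 26334 | M₂..M₅: k=2: 0+22724+18·28·23=34316; k=3: 9576+10488+18·19·23=27930; k=4: 17784+0+18·24·23=27720 → min 27720 | M₃..M₆: k=3: 0+16128+28·19·16=24640; k=4: 12768+8832+28·24·16=32352; k=5: 22724+0+28·23·16=33028 → min 24640.
Length 5: M₁..M₅: k=1: 0+27720+21·18·23=36414; k=2: 10584+22724+21·28·23=46832; k=3: 16758+10488+21·19·23=36423; k=4: 26334+0+21·24·23=37926 → min 36414 | M₂..M₆: k=2: 0+24640+18·28·16=32704; k=3: 9576+16128+18·19·16=31176; k=4: 17784+8832+18·24·16=33528; k=5: 27720+0+18·23·16=34344 → min 31176.
Length 6: M₁..M₆: k=1: 0+31176+21·18·16=37224; k=2: 10584+24640+21·28·16=44632; k=3: 16758+16128+21·19·16=39270; k=4: 26334+8832+21·24·16=43230; k=5: 36414+0+21·23·16=44142 → min 37224.
Optimal order: (M₁((M₂M₃)(M₄(M₅M₆)))) with cost 37224.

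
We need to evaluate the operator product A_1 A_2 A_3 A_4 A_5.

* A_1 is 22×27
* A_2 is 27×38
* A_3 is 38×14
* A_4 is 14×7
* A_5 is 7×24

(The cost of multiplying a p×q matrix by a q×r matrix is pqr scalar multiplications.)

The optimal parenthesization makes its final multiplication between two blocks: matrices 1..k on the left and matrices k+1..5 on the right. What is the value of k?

Adjacent pairs: A_1A_2 = 22·27·38 = 22572; A_2A_3 = 27·38·14 = 14364; A_3A_4 = 38·14·7 = 3724; A_4A_5 = 14·7·24 = 2352.
Length 3: A_1..A_3: k=1: 0+14364+22·27·14=22680; k=2: 22572+0+22·38·14=34276 → min 22680 | A_2..A_4: k=2: 0+3724+27·38·7=10906; k=3: 14364+0+27·14·7=17010 → min 10906 | A_3..A_5: k=3: 0+2352+38·14·24=15120; k=4: 3724+0+38·7·24=10108 → min 10108.
Length 4: A_1..A_4: k=1: 0+10906+22·27·7=15064; k=2: 22572+3724+22·38·7=32148; k=3: 22680+0+22·14·7=24836 → min 15064 | A_2..A_5: k=2: 0+10108+27·38·24=34732; k=3: 14364+2352+27·14·24=25788; k=4: 10906+0+27·7·24=15442 → min 15442.
Top-level splits: k=1: (A_1..A_1)·(A_2..A_5) → 0+15442+22·27·24 = 29698; k=2: (A_1..A_2)·(A_3..A_5) → 22572+10108+22·38·24 = 52744; k=3: (A_1..A_3)·(A_4..A_5) → 22680+2352+22·14·24 = 32424; k=4: (A_1..A_4)·(A_5..A_5) → 15064+0+22·7·24 = 18760.
Best split is after A_4, i.e. k = 4.

4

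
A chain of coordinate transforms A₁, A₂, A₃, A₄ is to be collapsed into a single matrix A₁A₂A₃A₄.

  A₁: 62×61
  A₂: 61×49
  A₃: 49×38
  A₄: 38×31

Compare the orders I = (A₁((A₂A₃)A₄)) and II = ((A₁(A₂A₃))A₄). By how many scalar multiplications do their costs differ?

27652

Order I = (A₁((A₂A₃)A₄)): (A₂A₃): 61×49 by 49×38 → 61×38, cost 61·49·38 = 113582; ((A₂A₃)A₄): 61×38 by 38×31 → 61×31, cost 61·38·31 = 71858; cumulative 185440; (A₁((A₂A₃)A₄)): 62×61 by 61×31 → 62×31, cost 62·61·31 = 117242; cumulative 302682. Total 302682.
Order II = ((A₁(A₂A₃))A₄): (A₂A₃): 61×49 by 49×38 → 61×38, cost 61·49·38 = 113582; (A₁(A₂A₃)): 62×61 by 61×38 → 62×38, cost 62·61·38 = 143716; cumulative 257298; ((A₁(A₂A₃))A₄): 62×38 by 38×31 → 62×31, cost 62·38·31 = 73036; cumulative 330334. Total 330334.
Difference: |302682 − 330334| = 27652.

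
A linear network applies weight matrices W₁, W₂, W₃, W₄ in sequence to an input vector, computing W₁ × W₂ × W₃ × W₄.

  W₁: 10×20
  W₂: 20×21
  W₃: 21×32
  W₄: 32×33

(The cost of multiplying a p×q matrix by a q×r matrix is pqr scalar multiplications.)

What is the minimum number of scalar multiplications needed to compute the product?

21480

Adjacent pairs: W₁W₂ = 10·20·21 = 4200; W₂W₃ = 20·21·32 = 13440; W₃W₄ = 21·32·33 = 22176.
Length 3: W₁..W₃: k=1: 0+13440+10·20·32=19840; k=2: 4200+0+10·21·32=10920 → min 10920 | W₂..W₄: k=2: 0+22176+20·21·33=36036; k=3: 13440+0+20·32·33=34560 → min 34560.
Length 4: W₁..W₄: k=1: 0+34560+10·20·33=41160; k=2: 4200+22176+10·21·33=33306; k=3: 10920+0+10·32·33=21480 → min 21480.
Optimal order: (((W₁ × W₂) × W₃) × W₄) with cost 21480.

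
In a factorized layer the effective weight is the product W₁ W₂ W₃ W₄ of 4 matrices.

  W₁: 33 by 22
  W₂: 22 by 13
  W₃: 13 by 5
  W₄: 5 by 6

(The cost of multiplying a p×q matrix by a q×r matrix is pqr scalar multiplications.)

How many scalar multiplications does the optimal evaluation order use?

6050

Adjacent pairs: W₁W₂ = 33·22·13 = 9438; W₂W₃ = 22·13·5 = 1430; W₃W₄ = 13·5·6 = 390.
Length 3: W₁..W₃: k=1: 0+1430+33·22·5=5060; k=2: 9438+0+33·13·5=11583 → min 5060 | W₂..W₄: k=2: 0+390+22·13·6=2106; k=3: 1430+0+22·5·6=2090 → min 2090.
Length 4: W₁..W₄: k=1: 0+2090+33·22·6=6446; k=2: 9438+390+33·13·6=12402; k=3: 5060+0+33·5·6=6050 → min 6050.
Optimal order: ((W₁ (W₂ W₃)) W₄) with cost 6050.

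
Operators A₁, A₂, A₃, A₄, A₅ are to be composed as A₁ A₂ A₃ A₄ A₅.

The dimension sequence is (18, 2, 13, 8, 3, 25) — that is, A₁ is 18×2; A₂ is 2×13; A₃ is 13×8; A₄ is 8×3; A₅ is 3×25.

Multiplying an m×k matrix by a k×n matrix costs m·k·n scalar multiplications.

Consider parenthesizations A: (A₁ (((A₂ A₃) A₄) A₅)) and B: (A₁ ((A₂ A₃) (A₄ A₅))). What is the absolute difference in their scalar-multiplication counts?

Order A = (A₁ (((A₂ A₃) A₄) A₅)): (A₂ A₃): 2×13 by 13×8 → 2×8, cost 2·13·8 = 208; ((A₂ A₃) A₄): 2×8 by 8×3 → 2×3, cost 2·8·3 = 48; cumulative 256; (((A₂ A₃) A₄) A₅): 2×3 by 3×25 → 2×25, cost 2·3·25 = 150; cumulative 406; (A₁ (((A₂ A₃) A₄) A₅)): 18×2 by 2×25 → 18×25, cost 18·2·25 = 900; cumulative 1306. Total 1306.
Order B = (A₁ ((A₂ A₃) (A₄ A₅))): (A₂ A₃): 2×13 by 13×8 → 2×8, cost 2·13·8 = 208; (A₄ A₅): 8×3 by 3×25 → 8×25, cost 8·3·25 = 600; ((A₂ A₃) (A₄ A₅)): 2×8 by 8×25 → 2×25, cost 2·8·25 = 400; cumulative 1208; (A₁ ((A₂ A₃) (A₄ A₅))): 18×2 by 2×25 → 18×25, cost 18·2·25 = 900; cumulative 2108. Total 2108.
Difference: |1306 − 2108| = 802.

802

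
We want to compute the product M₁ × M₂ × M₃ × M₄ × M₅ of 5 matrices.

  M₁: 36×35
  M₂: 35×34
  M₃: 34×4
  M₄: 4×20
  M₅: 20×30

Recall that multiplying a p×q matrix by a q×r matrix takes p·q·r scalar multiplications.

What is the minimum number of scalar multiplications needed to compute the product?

16520

Adjacent pairs: M₁M₂ = 36·35·34 = 42840; M₂M₃ = 35·34·4 = 4760; M₃M₄ = 34·4·20 = 2720; M₄M₅ = 4·20·30 = 2400.
Length 3: M₁..M₃: k=1: 0+4760+36·35·4=9800; k=2: 42840+0+36·34·4=47736 → min 9800 | M₂..M₄: k=2: 0+2720+35·34·20=26520; k=3: 4760+0+35·4·20=7560 → min 7560 | M₃..M₅: k=3: 0+2400+34·4·30=6480; k=4: 2720+0+34·20·30=23120 → min 6480.
Length 4: M₁..M₄: k=1: 0+7560+36·35·20=32760; k=2: 42840+2720+36·34·20=70040; k=3: 9800+0+36·4·20=12680 → min 12680 | M₂..M₅: k=2: 0+6480+35·34·30=42180; k=3: 4760+2400+35·4·30=11360; k=4: 7560+0+35·20·30=28560 → min 11360.
Length 5: M₁..M₅: k=1: 0+11360+36·35·30=49160; k=2: 42840+6480+36·34·30=86040; k=3: 9800+2400+36·4·30=16520; k=4: 12680+0+36·20·30=34280 → min 16520.
Optimal order: ((M₁ × (M₂ × M₃)) × (M₄ × M₅)) with cost 16520.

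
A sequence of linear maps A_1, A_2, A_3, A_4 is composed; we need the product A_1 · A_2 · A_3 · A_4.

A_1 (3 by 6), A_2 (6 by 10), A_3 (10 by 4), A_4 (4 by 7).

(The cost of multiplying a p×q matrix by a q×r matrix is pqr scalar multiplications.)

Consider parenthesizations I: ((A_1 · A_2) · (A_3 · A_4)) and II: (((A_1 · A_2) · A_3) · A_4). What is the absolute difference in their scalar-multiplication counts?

Order I = ((A_1 · A_2) · (A_3 · A_4)): (A_1 · A_2): 3×6 by 6×10 → 3×10, cost 3·6·10 = 180; (A_3 · A_4): 10×4 by 4×7 → 10×7, cost 10·4·7 = 280; ((A_1 · A_2) · (A_3 · A_4)): 3×10 by 10×7 → 3×7, cost 3·10·7 = 210; cumulative 670. Total 670.
Order II = (((A_1 · A_2) · A_3) · A_4): (A_1 · A_2): 3×6 by 6×10 → 3×10, cost 3·6·10 = 180; ((A_1 · A_2) · A_3): 3×10 by 10×4 → 3×4, cost 3·10·4 = 120; cumulative 300; (((A_1 · A_2) · A_3) · A_4): 3×4 by 4×7 → 3×7, cost 3·4·7 = 84; cumulative 384. Total 384.
Difference: |670 − 384| = 286.

286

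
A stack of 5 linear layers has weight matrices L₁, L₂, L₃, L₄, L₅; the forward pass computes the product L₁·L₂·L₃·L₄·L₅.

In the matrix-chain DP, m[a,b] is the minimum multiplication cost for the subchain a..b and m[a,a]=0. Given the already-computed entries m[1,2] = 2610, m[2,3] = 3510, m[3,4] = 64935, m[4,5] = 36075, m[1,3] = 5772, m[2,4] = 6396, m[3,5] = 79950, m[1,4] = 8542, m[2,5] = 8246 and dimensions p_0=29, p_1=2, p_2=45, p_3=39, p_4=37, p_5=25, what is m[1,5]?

9696

m[1,5] = min over k∈[1,4] of m[1,k]+m[k+1,5]+p_{0}·p_k·p_{5}.
k=1: 0 + 8246 + 29·2·25 = 9696; k=2: 2610 + 79950 + 29·45·25 = 115185; k=3: 5772 + 36075 + 29·39·25 = 70122; k=4: 8542 + 0 + 29·37·25 = 35367.
Minimum: 9696 at k=1.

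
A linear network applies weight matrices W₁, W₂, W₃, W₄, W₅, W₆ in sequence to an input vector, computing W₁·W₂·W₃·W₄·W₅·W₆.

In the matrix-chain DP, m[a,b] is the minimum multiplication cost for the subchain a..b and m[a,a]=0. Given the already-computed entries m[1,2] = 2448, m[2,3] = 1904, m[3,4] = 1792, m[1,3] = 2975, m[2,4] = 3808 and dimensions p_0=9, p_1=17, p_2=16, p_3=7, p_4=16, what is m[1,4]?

3983

m[1,4] = min over k∈[1,3] of m[1,k]+m[k+1,4]+p_{0}·p_k·p_{4}.
k=1: 0 + 3808 + 9·17·16 = 6256; k=2: 2448 + 1792 + 9·16·16 = 6544; k=3: 2975 + 0 + 9·7·16 = 3983.
Minimum: 3983 at k=3.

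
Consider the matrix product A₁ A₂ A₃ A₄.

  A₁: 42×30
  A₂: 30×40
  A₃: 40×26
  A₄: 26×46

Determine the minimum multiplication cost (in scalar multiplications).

Adjacent pairs: A₁A₂ = 42·30·40 = 50400; A₂A₃ = 30·40·26 = 31200; A₃A₄ = 40·26·46 = 47840.
Length 3: A₁..A₃: k=1: 0+31200+42·30·26=63960; k=2: 50400+0+42·40·26=94080 → min 63960 | A₂..A₄: k=2: 0+47840+30·40·46=103040; k=3: 31200+0+30·26·46=67080 → min 67080.
Length 4: A₁..A₄: k=1: 0+67080+42·30·46=125040; k=2: 50400+47840+42·40·46=175520; k=3: 63960+0+42·26·46=114192 → min 114192.
Optimal order: ((A₁ (A₂ A₃)) A₄) with cost 114192.

114192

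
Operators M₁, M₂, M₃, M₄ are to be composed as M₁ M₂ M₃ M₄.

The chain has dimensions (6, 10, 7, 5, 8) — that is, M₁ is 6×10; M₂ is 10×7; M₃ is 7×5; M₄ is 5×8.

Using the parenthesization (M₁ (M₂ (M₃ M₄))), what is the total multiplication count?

1320

(M₃ M₄): 7×5 by 5×8 → 7×8, cost 7·5·8 = 280
(M₂ (M₃ M₄)): 10×7 by 7×8 → 10×8, cost 10·7·8 = 560; cumulative 840
(M₁ (M₂ (M₃ M₄))): 6×10 by 10×8 → 6×8, cost 6·10·8 = 480; cumulative 1320
Total: 1320 scalar multiplications.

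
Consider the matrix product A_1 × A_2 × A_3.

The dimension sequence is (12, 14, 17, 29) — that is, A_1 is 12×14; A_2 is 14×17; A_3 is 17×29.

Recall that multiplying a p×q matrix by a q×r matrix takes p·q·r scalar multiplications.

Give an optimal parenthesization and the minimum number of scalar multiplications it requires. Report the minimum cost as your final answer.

8772

(A_1 × (A_2 × A_3)): cost 11774.
((A_1 × A_2) × A_3): cost 8772.
Optimal: ((A_1 × A_2) × A_3) with cost 8772.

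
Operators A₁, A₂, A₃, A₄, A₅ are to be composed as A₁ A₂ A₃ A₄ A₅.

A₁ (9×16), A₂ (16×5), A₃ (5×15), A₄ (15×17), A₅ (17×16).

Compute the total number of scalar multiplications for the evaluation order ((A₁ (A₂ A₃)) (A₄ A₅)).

9600

(A₂ A₃): 16×5 by 5×15 → 16×15, cost 16·5·15 = 1200
(A₁ (A₂ A₃)): 9×16 by 16×15 → 9×15, cost 9·16·15 = 2160; cumulative 3360
(A₄ A₅): 15×17 by 17×16 → 15×16, cost 15·17·16 = 4080
((A₁ (A₂ A₃)) (A₄ A₅)): 9×15 by 15×16 → 9×16, cost 9·15·16 = 2160; cumulative 9600
Total: 9600 scalar multiplications.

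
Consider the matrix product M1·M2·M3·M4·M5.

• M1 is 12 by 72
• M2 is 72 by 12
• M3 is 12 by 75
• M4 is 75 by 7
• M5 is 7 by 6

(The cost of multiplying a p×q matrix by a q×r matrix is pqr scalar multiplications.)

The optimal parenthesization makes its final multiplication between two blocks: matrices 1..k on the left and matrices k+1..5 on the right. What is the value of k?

1

Adjacent pairs: M1M2 = 12·72·12 = 10368; M2M3 = 72·12·75 = 64800; M3M4 = 12·75·7 = 6300; M4M5 = 75·7·6 = 3150.
Length 3: M1..M3: k=1: 0+64800+12·72·75=129600; k=2: 10368+0+12·12·75=21168 → min 21168 | M2..M4: k=2: 0+6300+72·12·7=12348; k=3: 64800+0+72·75·7=102600 → min 12348 | M3..M5: k=3: 0+3150+12·75·6=8550; k=4: 6300+0+12·7·6=6804 → min 6804.
Length 4: M1..M4: k=1: 0+12348+12·72·7=18396; k=2: 10368+6300+12·12·7=17676; k=3: 21168+0+12·75·7=27468 → min 17676 | M2..M5: k=2: 0+6804+72·12·6=11988; k=3: 64800+3150+72·75·6=100350; k=4: 12348+0+72·7·6=15372 → min 11988.
Top-level splits: k=1: (M1..M1)·(M2..M5) → 0+11988+12·72·6 = 17172; k=2: (M1..M2)·(M3..M5) → 10368+6804+12·12·6 = 18036; k=3: (M1..M3)·(M4..M5) → 21168+3150+12·75·6 = 29718; k=4: (M1..M4)·(M5..M5) → 17676+0+12·7·6 = 18180.
Best split is after M1, i.e. k = 1.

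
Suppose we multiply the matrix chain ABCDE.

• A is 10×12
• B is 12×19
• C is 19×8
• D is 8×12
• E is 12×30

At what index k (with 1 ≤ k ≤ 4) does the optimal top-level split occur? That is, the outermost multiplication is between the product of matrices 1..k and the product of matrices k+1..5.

4

Adjacent pairs: AB = 10·12·19 = 2280; BC = 12·19·8 = 1824; CD = 19·8·12 = 1824; DE = 8·12·30 = 2880.
Length 3: A..C: k=1: 0+1824+10·12·8=2784; k=2: 2280+0+10·19·8=3800 → min 2784 | B..D: k=2: 0+1824+12·19·12=4560; k=3: 1824+0+12·8·12=2976 → min 2976 | C..E: k=3: 0+2880+19·8·30=7440; k=4: 1824+0+19·12·30=8664 → min 7440.
Length 4: A..D: k=1: 0+2976+10·12·12=4416; k=2: 2280+1824+10·19·12=6384; k=3: 2784+0+10·8·12=3744 → min 3744 | B..E: k=2: 0+7440+12·19·30=14280; k=3: 1824+2880+12·8·30=7584; k=4: 2976+0+12·12·30=7296 → min 7296.
Top-level splits: k=1: (A..A)·(B..E) → 0+7296+10·12·30 = 10896; k=2: (A..B)·(C..E) → 2280+7440+10·19·30 = 15420; k=3: (A..C)·(D..E) → 2784+2880+10·8·30 = 8064; k=4: (A..D)·(E..E) → 3744+0+10·12·30 = 7344.
Best split is after D, i.e. k = 4.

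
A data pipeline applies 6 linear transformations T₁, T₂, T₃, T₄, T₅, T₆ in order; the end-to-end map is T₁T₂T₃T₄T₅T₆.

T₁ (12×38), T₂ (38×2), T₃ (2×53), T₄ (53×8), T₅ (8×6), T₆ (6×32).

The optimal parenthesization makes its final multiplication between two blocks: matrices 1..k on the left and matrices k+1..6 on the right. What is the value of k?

2

Adjacent pairs: T₁T₂ = 12·38·2 = 912; T₂T₃ = 38·2·53 = 4028; T₃T₄ = 2·53·8 = 848; T₄T₅ = 53·8·6 = 2544; T₅T₆ = 8·6·32 = 1536.
Length 3: T₁..T₃: k=1: 0+4028+12·38·53=28196; k=2: 912+0+12·2·53=2184 → min 2184 | T₂..T₄: k=2: 0+848+38·2·8=1456; k=3: 4028+0+38·53·8=20140 → min 1456 | T₃..T₅: k=3: 0+2544+2·53·6=3180; k=4: 848+0+2·8·6=944 → min 944 | T₄..T₆: k=4: 0+1536+53·8·32=15104; k=5: 2544+0+53·6·32=12720 → min 12720.
Length 4: T₁..T₄: k=1: 0+1456+12·38·8=5104; k=2: 912+848+12·2·8=1952; k=3: 2184+0+12·53·8=7272 → min 1952 | T₂..T₅: k=2: 0+944+38·2·6=1400; k=3: 4028+2544+38·53·6=18656; k=4: 1456+0+38·8·6=3280 → min 1400 | T₃..T₆: k=3: 0+12720+2·53·32=16112; k=4: 848+1536+2·8·32=2896; k=5: 944+0+2·6·32=1328 → min 1328.
Length 5: T₁..T₅: k=1: 0+1400+12·38·6=4136; k=2: 912+944+12·2·6=2000; k=3: 2184+2544+12·53·6=8544; k=4: 1952+0+12·8·6=2528 → min 2000 | T₂..T₆: k=2: 0+1328+38·2·32=3760; k=3: 4028+12720+38·53·32=81196; k=4: 1456+1536+38·8·32=12720; k=5: 1400+0+38·6·32=8696 → min 3760.
Top-level splits: k=1: (T₁..T₁)·(T₂..T₆) → 0+3760+12·38·32 = 18352; k=2: (T₁..T₂)·(T₃..T₆) → 912+1328+12·2·32 = 3008; k=3: (T₁..T₃)·(T₄..T₆) → 2184+12720+12·53·32 = 35256; k=4: (T₁..T₄)·(T₅..T₆) → 1952+1536+12·8·32 = 6560; k=5: (T₁..T₅)·(T₆..T₆) → 2000+0+12·6·32 = 4304.
Best split is after T₂, i.e. k = 2.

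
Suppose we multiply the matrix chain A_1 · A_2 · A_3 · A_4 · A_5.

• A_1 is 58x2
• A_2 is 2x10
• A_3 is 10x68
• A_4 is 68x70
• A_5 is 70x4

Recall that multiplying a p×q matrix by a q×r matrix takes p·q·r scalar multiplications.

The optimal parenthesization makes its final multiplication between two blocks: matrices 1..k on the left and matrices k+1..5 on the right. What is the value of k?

Adjacent pairs: A_1A_2 = 58·2·10 = 1160; A_2A_3 = 2·10·68 = 1360; A_3A_4 = 10·68·70 = 47600; A_4A_5 = 68·70·4 = 19040.
Length 3: A_1..A_3: k=1: 0+1360+58·2·68=9248; k=2: 1160+0+58·10·68=40600 → min 9248 | A_2..A_4: k=2: 0+47600+2·10·70=49000; k=3: 1360+0+2·68·70=10880 → min 10880 | A_3..A_5: k=3: 0+19040+10·68·4=21760; k=4: 47600+0+10·70·4=50400 → min 21760.
Length 4: A_1..A_4: k=1: 0+10880+58·2·70=19000; k=2: 1160+47600+58·10·70=89360; k=3: 9248+0+58·68·70=285328 → min 19000 | A_2..A_5: k=2: 0+21760+2·10·4=21840; k=3: 1360+19040+2·68·4=20944; k=4: 10880+0+2·70·4=11440 → min 11440.
Top-level splits: k=1: (A_1..A_1)·(A_2..A_5) → 0+11440+58·2·4 = 11904; k=2: (A_1..A_2)·(A_3..A_5) → 1160+21760+58·10·4 = 25240; k=3: (A_1..A_3)·(A_4..A_5) → 9248+19040+58·68·4 = 44064; k=4: (A_1..A_4)·(A_5..A_5) → 19000+0+58·70·4 = 35240.
Best split is after A_1, i.e. k = 1.

1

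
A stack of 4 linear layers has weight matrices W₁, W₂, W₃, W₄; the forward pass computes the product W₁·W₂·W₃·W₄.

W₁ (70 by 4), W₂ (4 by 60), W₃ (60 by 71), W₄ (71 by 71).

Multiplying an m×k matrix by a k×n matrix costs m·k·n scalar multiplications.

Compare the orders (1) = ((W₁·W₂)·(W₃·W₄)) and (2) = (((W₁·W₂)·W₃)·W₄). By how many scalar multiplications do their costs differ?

50410

Order (1) = ((W₁·W₂)·(W₃·W₄)): (W₁·W₂): 70×4 by 4×60 → 70×60, cost 70·4·60 = 16800; (W₃·W₄): 60×71 by 71×71 → 60×71, cost 60·71·71 = 302460; ((W₁·W₂)·(W₃·W₄)): 70×60 by 60×71 → 70×71, cost 70·60·71 = 298200; cumulative 617460. Total 617460.
Order (2) = (((W₁·W₂)·W₃)·W₄): (W₁·W₂): 70×4 by 4×60 → 70×60, cost 70·4·60 = 16800; ((W₁·W₂)·W₃): 70×60 by 60×71 → 70×71, cost 70·60·71 = 298200; cumulative 315000; (((W₁·W₂)·W₃)·W₄): 70×71 by 71×71 → 70×71, cost 70·71·71 = 352870; cumulative 667870. Total 667870.
Difference: |617460 − 667870| = 50410.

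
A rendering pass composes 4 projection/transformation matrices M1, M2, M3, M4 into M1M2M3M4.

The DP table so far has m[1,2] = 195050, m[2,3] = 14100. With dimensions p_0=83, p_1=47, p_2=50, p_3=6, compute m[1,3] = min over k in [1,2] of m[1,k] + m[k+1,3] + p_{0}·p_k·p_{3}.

37506

m[1,3] = min over k∈[1,2] of m[1,k]+m[k+1,3]+p_{0}·p_k·p_{3}.
k=1: 0 + 14100 + 83·47·6 = 37506; k=2: 195050 + 0 + 83·50·6 = 219950.
Minimum: 37506 at k=1.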